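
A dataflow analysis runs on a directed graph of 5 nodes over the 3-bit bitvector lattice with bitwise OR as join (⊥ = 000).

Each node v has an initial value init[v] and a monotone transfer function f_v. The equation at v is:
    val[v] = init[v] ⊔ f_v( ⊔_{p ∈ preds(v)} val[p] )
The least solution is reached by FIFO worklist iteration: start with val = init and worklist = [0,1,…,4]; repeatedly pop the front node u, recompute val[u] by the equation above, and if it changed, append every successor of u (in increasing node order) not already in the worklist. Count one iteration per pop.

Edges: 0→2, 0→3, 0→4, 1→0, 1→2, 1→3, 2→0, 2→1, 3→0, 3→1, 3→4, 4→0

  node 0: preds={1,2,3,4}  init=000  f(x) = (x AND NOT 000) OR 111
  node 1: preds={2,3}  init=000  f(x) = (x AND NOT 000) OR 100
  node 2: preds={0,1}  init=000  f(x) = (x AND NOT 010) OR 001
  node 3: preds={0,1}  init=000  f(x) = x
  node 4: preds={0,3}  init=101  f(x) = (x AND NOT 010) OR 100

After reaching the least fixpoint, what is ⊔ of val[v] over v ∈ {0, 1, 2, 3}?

111

Worklist (10 pops):
  #1 pop 0: in=101 → 111 (was 000); enqueue []
  #2 pop 1: in=000 → 100 (was 000); enqueue [0]
  #3 pop 2: in=111 → 101 (was 000); enqueue [1]
  #4 pop 3: in=111 → 111 (was 000); enqueue []
  #5 pop 4: in=111 → 101 (no change)
  #6 pop 0: in=111 → 111 (no change)
  #7 pop 1: in=111 → 111 (was 100); enqueue [0,2,3]
  #8 pop 0: in=111 → 111 (no change)
  #9 pop 2: in=111 → 101 (no change)
  #10 pop 3: in=111 → 111 (no change)

Fixpoint:
  val[0] = 111
  val[1] = 111
  val[2] = 101
  val[3] = 111
  val[4] = 101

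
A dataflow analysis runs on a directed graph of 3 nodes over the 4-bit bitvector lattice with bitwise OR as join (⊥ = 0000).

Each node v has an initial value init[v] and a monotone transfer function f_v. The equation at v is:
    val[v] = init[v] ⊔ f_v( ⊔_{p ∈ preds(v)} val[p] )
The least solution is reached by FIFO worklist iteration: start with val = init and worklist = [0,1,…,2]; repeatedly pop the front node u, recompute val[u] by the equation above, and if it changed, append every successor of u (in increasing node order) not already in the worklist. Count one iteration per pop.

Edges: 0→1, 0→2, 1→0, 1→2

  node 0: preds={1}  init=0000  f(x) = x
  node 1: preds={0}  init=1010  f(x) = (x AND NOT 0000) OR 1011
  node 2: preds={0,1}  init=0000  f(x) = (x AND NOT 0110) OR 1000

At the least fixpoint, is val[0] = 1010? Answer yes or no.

no

Worklist (6 pops):
  #1 pop 0: in=1010 → 1010 (was 0000); enqueue []
  #2 pop 1: in=1010 → 1011 (was 1010); enqueue [0]
  #3 pop 2: in=1011 → 1001 (was 0000); enqueue []
  #4 pop 0: in=1011 → 1011 (was 1010); enqueue [1,2]
  #5 pop 1: in=1011 → 1011 (no change)
  #6 pop 2: in=1011 → 1001 (no change)

Fixpoint:
  val[0] = 1011
  val[1] = 1011
  val[2] = 1001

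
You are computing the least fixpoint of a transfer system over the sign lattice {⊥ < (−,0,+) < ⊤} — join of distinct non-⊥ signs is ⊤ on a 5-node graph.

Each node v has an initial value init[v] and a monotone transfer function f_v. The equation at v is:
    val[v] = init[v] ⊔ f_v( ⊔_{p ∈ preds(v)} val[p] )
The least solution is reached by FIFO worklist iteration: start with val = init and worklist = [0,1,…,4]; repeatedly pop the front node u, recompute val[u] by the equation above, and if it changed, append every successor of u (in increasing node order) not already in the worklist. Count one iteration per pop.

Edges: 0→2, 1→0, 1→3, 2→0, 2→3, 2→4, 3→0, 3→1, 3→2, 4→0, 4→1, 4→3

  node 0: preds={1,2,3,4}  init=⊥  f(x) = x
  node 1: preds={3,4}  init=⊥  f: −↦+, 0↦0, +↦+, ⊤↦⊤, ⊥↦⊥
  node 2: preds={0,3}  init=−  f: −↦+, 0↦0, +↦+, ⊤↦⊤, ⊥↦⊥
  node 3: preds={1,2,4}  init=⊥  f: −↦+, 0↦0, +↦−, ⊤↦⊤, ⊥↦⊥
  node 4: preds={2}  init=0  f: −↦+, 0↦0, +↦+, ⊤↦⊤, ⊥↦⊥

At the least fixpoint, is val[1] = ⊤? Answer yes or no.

yes

Worklist (10 pops):
  #1 pop 0: in=⊤ → ⊤ (was ⊥); enqueue []
  #2 pop 1: in=0 → 0 (was ⊥); enqueue [0]
  #3 pop 2: in=⊤ → ⊤ (was −); enqueue []
  #4 pop 3: in=⊤ → ⊤ (was ⊥); enqueue [1,2]
  #5 pop 4: in=⊤ → ⊤ (was 0); enqueue [3]
  #6 pop 0: in=⊤ → ⊤ (no change)
  #7 pop 1: in=⊤ → ⊤ (was 0); enqueue [0]
  #8 pop 2: in=⊤ → ⊤ (no change)
  #9 pop 3: in=⊤ → ⊤ (no change)
  #10 pop 0: in=⊤ → ⊤ (no change)

Fixpoint:
  val[0] = ⊤
  val[1] = ⊤
  val[2] = ⊤
  val[3] = ⊤
  val[4] = ⊤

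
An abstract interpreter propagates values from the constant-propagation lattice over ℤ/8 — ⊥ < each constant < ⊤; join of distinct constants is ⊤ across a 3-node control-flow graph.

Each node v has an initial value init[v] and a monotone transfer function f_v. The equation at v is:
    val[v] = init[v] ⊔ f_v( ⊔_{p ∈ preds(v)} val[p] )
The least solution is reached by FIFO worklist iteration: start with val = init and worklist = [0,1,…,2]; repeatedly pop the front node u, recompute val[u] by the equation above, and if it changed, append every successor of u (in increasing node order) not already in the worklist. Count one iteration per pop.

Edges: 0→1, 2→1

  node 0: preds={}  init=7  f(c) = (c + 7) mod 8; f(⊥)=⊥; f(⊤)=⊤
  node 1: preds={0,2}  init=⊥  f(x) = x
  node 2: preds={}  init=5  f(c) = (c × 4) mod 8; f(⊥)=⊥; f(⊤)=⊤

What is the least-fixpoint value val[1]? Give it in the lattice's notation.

Iteration log — 3 steps:
  step 1. node 0  ⊔preds=⊥  new=7  stable
  step 2. node 1  ⊔preds=⊤  new=⊤  old=⊥  +wl: 
  step 3. node 2  ⊔preds=⊥  new=5  stable

Least fixpoint reached:
  node 0: 7
  node 1: ⊤
  node 2: 5

⊤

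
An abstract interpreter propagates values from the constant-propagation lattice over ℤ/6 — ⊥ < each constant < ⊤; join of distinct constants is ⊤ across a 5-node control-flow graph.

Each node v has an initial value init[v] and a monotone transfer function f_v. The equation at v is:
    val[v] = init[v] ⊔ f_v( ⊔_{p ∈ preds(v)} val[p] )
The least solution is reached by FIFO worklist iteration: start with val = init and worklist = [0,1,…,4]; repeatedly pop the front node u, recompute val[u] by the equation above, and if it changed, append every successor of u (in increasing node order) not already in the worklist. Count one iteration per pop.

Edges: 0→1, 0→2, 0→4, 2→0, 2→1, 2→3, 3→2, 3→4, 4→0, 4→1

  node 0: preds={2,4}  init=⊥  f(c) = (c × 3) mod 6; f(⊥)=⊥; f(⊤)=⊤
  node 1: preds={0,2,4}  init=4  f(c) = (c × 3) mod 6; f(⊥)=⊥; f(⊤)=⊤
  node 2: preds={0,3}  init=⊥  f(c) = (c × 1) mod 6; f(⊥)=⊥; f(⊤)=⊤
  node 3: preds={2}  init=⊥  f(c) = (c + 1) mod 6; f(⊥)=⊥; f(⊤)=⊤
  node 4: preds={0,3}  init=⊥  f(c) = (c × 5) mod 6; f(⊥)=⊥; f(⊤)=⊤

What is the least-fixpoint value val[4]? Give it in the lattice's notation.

Trace (5 dequeues):
  [1] u=0 | in ⊥ | out ⊥ | ==
  [2] u=1 | in ⊥ | out 4 | ==
  [3] u=2 | in ⊥ | out ⊥ | ==
  [4] u=3 | in ⊥ | out ⊥ | ==
  [5] u=4 | in ⊥ | out ⊥ | ==

Converged values:
  [0] ⊥
  [1] 4
  [2] ⊥
  [3] ⊥
  [4] ⊥

⊥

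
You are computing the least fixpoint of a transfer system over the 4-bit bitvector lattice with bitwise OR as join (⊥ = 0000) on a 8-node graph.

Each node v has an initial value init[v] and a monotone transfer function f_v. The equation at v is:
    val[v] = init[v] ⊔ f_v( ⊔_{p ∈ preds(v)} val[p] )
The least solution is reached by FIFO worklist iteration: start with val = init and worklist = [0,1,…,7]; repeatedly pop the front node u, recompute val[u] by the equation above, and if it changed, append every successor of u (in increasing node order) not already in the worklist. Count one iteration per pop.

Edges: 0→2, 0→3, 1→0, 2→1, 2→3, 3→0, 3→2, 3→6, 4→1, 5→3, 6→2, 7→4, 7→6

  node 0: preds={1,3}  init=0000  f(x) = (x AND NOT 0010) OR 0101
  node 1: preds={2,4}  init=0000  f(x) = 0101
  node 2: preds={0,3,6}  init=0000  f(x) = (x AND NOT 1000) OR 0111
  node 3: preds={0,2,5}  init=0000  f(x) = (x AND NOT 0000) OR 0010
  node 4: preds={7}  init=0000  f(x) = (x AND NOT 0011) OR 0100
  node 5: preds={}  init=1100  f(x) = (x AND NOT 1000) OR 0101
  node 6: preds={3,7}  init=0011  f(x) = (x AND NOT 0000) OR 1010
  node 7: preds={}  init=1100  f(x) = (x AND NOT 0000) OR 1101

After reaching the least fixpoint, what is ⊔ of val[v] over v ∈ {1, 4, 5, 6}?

Iteration log — 14 steps:
  step 1. node 0  ⊔preds=0000  new=0101  old=0000  +wl: 
  step 2. node 1  ⊔preds=0000  new=0101  old=0000  +wl: 0
  step 3. node 2  ⊔preds=0111  new=0111  old=0000  +wl: 1
  step 4. node 3  ⊔preds=1111  new=1111  old=0000  +wl: 2
  step 5. node 4  ⊔preds=1100  new=1100  old=0000  +wl: 
  step 6. node 5  ⊔preds=0000  new=1101  old=1100  +wl: 3
  step 7. node 6  ⊔preds=1111  new=1111  old=0011  +wl: 
  step 8. node 7  ⊔preds=0000  new=1101  old=1100  +wl: 4,6
  step 9. node 0  ⊔preds=1111  new=1101  old=0101  +wl: 
  step 10. node 1  ⊔preds=1111  new=0101  stable
  step 11. node 2  ⊔preds=1111  new=0111  stable
  step 12. node 3  ⊔preds=1111  new=1111  stable
  step 13. node 4  ⊔preds=1101  new=1100  stable
  step 14. node 6  ⊔preds=1111  new=1111  stable

Least fixpoint reached:
  node 0: 1101
  node 1: 0101
  node 2: 0111
  node 3: 1111
  node 4: 1100
  node 5: 1101
  node 6: 1111
  node 7: 1101

1111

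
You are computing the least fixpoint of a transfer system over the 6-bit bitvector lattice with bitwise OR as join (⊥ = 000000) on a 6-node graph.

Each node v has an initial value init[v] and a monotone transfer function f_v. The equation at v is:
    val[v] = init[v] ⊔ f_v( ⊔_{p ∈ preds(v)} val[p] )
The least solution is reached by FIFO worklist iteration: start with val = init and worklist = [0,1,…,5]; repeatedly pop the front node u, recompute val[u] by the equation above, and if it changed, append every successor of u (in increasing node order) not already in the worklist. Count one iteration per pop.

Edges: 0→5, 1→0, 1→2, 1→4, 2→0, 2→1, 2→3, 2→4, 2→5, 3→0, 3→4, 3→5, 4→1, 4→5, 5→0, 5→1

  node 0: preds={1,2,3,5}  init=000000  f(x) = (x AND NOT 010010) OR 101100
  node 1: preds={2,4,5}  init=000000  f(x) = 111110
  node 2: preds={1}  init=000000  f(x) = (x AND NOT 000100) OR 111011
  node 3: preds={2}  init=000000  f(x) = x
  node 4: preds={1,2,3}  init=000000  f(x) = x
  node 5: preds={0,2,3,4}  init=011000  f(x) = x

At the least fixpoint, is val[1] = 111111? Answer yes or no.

Worklist (9 pops):
  #1 pop 0: in=011000 → 101100 (was 000000); enqueue []
  #2 pop 1: in=011000 → 111110 (was 000000); enqueue [0]
  #3 pop 2: in=111110 → 111011 (was 000000); enqueue [1]
  #4 pop 3: in=111011 → 111011 (was 000000); enqueue []
  #5 pop 4: in=111111 → 111111 (was 000000); enqueue []
  #6 pop 5: in=111111 → 111111 (was 011000); enqueue []
  #7 pop 0: in=111111 → 101101 (was 101100); enqueue [5]
  #8 pop 1: in=111111 → 111110 (no change)
  #9 pop 5: in=111111 → 111111 (no change)

Fixpoint:
  val[0] = 101101
  val[1] = 111110
  val[2] = 111011
  val[3] = 111011
  val[4] = 111111
  val[5] = 111111

no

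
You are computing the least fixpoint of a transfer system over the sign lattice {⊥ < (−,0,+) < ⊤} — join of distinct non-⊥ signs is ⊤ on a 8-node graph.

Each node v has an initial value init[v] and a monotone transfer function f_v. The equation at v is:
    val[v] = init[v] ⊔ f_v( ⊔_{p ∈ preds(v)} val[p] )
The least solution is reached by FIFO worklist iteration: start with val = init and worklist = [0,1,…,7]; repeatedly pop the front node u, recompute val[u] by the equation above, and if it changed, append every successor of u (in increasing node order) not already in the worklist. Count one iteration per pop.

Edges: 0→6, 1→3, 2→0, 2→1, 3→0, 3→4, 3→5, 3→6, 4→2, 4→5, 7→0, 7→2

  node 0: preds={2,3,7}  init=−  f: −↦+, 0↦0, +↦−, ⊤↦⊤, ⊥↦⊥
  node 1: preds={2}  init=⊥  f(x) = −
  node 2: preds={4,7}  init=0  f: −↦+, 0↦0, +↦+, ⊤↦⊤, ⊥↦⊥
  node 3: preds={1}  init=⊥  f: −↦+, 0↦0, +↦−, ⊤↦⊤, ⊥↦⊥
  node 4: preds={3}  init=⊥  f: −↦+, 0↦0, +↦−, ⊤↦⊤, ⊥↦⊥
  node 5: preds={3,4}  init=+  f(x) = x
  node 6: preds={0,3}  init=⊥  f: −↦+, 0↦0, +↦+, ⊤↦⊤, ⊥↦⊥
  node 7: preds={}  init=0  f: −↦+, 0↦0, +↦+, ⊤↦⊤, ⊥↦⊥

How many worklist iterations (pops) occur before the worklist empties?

Iteration log — 12 steps:
  step 1. node 0  ⊔preds=0  new=⊤  old=−  +wl: 
  step 2. node 1  ⊔preds=0  new=−  old=⊥  +wl: 
  step 3. node 2  ⊔preds=0  new=0  stable
  step 4. node 3  ⊔preds=−  new=+  old=⊥  +wl: 0
  step 5. node 4  ⊔preds=+  new=−  old=⊥  +wl: 2
  step 6. node 5  ⊔preds=⊤  new=⊤  old=+  +wl: 
  step 7. node 6  ⊔preds=⊤  new=⊤  old=⊥  +wl: 
  step 8. node 7  ⊔preds=⊥  new=0  stable
  step 9. node 0  ⊔preds=⊤  new=⊤  stable
  step 10. node 2  ⊔preds=⊤  new=⊤  old=0  +wl: 0,1
  step 11. node 0  ⊔preds=⊤  new=⊤  stable
  step 12. node 1  ⊔preds=⊤  new=−  stable

Least fixpoint reached:
  node 0: ⊤
  node 1: −
  node 2: ⊤
  node 3: +
  node 4: −
  node 5: ⊤
  node 6: ⊤
  node 7: 0

12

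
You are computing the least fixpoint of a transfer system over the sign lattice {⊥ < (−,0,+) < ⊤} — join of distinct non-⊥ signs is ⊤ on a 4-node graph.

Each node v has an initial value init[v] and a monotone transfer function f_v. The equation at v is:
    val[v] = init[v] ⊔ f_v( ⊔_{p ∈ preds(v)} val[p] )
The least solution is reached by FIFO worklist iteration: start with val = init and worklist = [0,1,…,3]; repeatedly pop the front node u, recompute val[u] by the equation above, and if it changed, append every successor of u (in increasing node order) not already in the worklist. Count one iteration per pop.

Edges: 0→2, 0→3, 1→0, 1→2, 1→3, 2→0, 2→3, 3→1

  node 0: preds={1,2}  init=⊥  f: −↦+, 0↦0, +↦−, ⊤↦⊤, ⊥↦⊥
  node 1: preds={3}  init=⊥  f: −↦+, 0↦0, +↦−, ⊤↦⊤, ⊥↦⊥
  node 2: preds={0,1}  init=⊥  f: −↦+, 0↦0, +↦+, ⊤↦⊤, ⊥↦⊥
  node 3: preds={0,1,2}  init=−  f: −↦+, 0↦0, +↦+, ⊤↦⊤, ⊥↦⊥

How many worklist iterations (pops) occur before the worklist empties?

Worklist (11 pops):
  #1 pop 0: in=⊥ → ⊥ (no change)
  #2 pop 1: in=− → + (was ⊥); enqueue [0]
  #3 pop 2: in=+ → + (was ⊥); enqueue []
  #4 pop 3: in=+ → ⊤ (was −); enqueue [1]
  #5 pop 0: in=+ → − (was ⊥); enqueue [2,3]
  #6 pop 1: in=⊤ → ⊤ (was +); enqueue [0]
  #7 pop 2: in=⊤ → ⊤ (was +); enqueue []
  #8 pop 3: in=⊤ → ⊤ (no change)
  #9 pop 0: in=⊤ → ⊤ (was −); enqueue [2,3]
  #10 pop 2: in=⊤ → ⊤ (no change)
  #11 pop 3: in=⊤ → ⊤ (no change)

Fixpoint:
  val[0] = ⊤
  val[1] = ⊤
  val[2] = ⊤
  val[3] = ⊤

11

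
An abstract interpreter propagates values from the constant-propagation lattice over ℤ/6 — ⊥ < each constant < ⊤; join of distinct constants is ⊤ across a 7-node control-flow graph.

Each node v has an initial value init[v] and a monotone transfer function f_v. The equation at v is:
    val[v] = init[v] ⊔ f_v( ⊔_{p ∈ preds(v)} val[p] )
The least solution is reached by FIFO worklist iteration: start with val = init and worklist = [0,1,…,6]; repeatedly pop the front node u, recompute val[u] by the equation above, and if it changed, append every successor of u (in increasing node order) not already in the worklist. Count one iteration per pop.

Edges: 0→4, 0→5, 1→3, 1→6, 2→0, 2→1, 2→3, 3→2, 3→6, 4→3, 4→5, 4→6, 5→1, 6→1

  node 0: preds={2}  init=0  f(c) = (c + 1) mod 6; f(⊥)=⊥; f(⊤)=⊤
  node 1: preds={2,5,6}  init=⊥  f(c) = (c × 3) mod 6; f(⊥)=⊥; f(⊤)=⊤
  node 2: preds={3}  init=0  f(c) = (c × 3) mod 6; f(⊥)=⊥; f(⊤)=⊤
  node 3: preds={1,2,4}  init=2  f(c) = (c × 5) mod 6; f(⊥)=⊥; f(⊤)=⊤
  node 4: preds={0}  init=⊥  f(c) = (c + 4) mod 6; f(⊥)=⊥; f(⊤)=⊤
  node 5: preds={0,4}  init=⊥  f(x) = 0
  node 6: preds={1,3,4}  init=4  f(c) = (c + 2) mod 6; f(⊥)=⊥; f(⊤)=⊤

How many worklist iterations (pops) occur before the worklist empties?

11

Iteration log — 11 steps:
  step 1. node 0  ⊔preds=0  new=⊤  old=0  +wl: 
  step 2. node 1  ⊔preds=⊤  new=⊤  old=⊥  +wl: 
  step 3. node 2  ⊔preds=2  new=0  stable
  step 4. node 3  ⊔preds=⊤  new=⊤  old=2  +wl: 2
  step 5. node 4  ⊔preds=⊤  new=⊤  old=⊥  +wl: 3
  step 6. node 5  ⊔preds=⊤  new=0  old=⊥  +wl: 1
  step 7. node 6  ⊔preds=⊤  new=⊤  old=4  +wl: 
  step 8. node 2  ⊔preds=⊤  new=⊤  old=0  +wl: 0
  step 9. node 3  ⊔preds=⊤  new=⊤  stable
  step 10. node 1  ⊔preds=⊤  new=⊤  stable
  step 11. node 0  ⊔preds=⊤  new=⊤  stable

Least fixpoint reached:
  node 0: ⊤
  node 1: ⊤
  node 2: ⊤
  node 3: ⊤
  node 4: ⊤
  node 5: 0
  node 6: ⊤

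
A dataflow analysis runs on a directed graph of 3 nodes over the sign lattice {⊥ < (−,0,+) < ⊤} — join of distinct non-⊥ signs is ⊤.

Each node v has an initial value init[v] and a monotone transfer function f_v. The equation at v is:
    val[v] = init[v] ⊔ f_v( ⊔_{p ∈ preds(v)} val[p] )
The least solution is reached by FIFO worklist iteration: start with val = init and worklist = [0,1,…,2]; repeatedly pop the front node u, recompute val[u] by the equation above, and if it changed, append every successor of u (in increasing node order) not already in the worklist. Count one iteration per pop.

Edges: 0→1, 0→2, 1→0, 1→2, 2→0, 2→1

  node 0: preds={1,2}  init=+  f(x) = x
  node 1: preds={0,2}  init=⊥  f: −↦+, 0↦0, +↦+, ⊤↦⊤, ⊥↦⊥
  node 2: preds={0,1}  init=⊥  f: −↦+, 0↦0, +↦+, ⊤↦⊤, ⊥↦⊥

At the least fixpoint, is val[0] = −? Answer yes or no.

no

Trace (5 dequeues):
  [1] u=0 | in ⊥ | out + | ==
  [2] u=1 | in + | out + | prev ⊥ | push {0}
  [3] u=2 | in + | out + | prev ⊥ | push {1}
  [4] u=0 | in + | out + | ==
  [5] u=1 | in + | out + | ==

Converged values:
  [0] +
  [1] +
  [2] +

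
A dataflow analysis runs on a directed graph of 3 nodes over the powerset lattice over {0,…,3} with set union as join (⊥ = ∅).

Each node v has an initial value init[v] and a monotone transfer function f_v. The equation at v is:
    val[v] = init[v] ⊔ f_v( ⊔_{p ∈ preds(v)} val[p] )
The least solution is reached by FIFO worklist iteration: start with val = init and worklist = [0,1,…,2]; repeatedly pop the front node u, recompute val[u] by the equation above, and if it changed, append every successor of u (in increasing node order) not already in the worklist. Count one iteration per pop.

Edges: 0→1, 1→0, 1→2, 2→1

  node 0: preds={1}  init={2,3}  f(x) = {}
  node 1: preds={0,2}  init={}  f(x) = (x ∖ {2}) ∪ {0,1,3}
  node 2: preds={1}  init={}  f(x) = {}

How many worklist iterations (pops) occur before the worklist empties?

Trace (4 dequeues):
  [1] u=0 | in {} | out {2,3} | ==
  [2] u=1 | in {2,3} | out {0,1,3} | prev {} | push {0}
  [3] u=2 | in {0,1,3} | out {} | ==
  [4] u=0 | in {0,1,3} | out {2,3} | ==

Converged values:
  [0] {2,3}
  [1] {0,1,3}
  [2] {}

4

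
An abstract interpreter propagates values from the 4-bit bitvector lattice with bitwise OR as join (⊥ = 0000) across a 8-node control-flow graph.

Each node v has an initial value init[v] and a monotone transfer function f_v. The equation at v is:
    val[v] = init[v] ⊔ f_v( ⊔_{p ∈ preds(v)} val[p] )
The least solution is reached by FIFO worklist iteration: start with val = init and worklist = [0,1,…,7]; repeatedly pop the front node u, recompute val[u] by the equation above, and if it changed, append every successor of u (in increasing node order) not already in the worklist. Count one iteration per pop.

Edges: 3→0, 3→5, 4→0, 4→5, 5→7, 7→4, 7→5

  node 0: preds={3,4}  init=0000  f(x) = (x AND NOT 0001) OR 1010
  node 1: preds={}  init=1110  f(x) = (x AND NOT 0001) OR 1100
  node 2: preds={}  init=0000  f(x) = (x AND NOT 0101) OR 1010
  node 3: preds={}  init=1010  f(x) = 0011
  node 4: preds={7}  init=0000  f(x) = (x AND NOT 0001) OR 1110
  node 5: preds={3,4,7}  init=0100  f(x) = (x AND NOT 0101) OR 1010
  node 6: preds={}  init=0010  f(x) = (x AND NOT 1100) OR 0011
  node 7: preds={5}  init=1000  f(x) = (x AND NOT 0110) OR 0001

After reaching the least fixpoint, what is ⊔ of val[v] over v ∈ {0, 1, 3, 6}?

Trace (11 dequeues):
  [1] u=0 | in 1010 | out 1010 | prev 0000 | push {}
  [2] u=1 | in 0000 | out 1110 | ==
  [3] u=2 | in 0000 | out 1010 | prev 0000 | push {}
  [4] u=3 | in 0000 | out 1011 | prev 1010 | push {0}
  [5] u=4 | in 1000 | out 1110 | prev 0000 | push {}
  [6] u=5 | in 1111 | out 1110 | prev 0100 | push {}
  [7] u=6 | in 0000 | out 0011 | prev 0010 | push {}
  [8] u=7 | in 1110 | out 1001 | prev 1000 | push {4,5}
  [9] u=0 | in 1111 | out 1110 | prev 1010 | push {}
  [10] u=4 | in 1001 | out 1110 | ==
  [11] u=5 | in 1111 | out 1110 | ==

Converged values:
  [0] 1110
  [1] 1110
  [2] 1010
  [3] 1011
  [4] 1110
  [5] 1110
  [6] 0011
  [7] 1001

1111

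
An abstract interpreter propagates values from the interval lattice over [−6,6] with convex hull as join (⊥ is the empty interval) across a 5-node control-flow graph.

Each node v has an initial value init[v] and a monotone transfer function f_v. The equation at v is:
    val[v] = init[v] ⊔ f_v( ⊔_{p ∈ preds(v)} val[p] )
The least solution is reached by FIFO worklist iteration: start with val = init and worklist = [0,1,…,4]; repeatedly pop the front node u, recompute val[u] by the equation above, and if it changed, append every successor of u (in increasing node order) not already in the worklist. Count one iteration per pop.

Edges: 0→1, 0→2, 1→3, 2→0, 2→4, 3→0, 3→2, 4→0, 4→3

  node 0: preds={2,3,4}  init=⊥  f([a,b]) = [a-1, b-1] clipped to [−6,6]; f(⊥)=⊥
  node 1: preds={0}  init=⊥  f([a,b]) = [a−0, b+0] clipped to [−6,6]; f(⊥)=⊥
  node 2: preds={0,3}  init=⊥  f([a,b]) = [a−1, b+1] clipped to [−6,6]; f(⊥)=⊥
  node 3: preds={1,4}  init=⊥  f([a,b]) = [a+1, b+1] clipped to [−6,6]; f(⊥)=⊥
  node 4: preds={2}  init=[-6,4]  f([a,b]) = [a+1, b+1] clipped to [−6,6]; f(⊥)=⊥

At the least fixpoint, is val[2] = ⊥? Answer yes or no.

no

Trace (16 dequeues):
  [1] u=0 | in [-6,4] | out [-6,3] | prev ⊥ | push {}
  [2] u=1 | in [-6,3] | out [-6,3] | prev ⊥ | push {}
  [3] u=2 | in [-6,3] | out [-6,4] | prev ⊥ | push {0}
  [4] u=3 | in [-6,4] | out [-5,5] | prev ⊥ | push {2}
  [5] u=4 | in [-6,4] | out [-6,5] | prev [-6,4] | push {3}
  [6] u=0 | in [-6,5] | out [-6,4] | prev [-6,3] | push {1}
  [7] u=2 | in [-6,5] | out [-6,6] | prev [-6,4] | push {0,4}
  [8] u=3 | in [-6,5] | out [-5,6] | prev [-5,5] | push {2}
  [9] u=1 | in [-6,4] | out [-6,4] | prev [-6,3] | push {3}
  [10] u=0 | in [-6,6] | out [-6,5] | prev [-6,4] | push {1}
  [11] u=4 | in [-6,6] | out [-6,6] | prev [-6,5] | push {0}
  [12] u=2 | in [-6,6] | out [-6,6] | ==
  [13] u=3 | in [-6,6] | out [-5,6] | ==
  [14] u=1 | in [-6,5] | out [-6,5] | prev [-6,4] | push {3}
  [15] u=0 | in [-6,6] | out [-6,5] | ==
  [16] u=3 | in [-6,6] | out [-5,6] | ==

Converged values:
  [0] [-6,5]
  [1] [-6,5]
  [2] [-6,6]
  [3] [-5,6]
  [4] [-6,6]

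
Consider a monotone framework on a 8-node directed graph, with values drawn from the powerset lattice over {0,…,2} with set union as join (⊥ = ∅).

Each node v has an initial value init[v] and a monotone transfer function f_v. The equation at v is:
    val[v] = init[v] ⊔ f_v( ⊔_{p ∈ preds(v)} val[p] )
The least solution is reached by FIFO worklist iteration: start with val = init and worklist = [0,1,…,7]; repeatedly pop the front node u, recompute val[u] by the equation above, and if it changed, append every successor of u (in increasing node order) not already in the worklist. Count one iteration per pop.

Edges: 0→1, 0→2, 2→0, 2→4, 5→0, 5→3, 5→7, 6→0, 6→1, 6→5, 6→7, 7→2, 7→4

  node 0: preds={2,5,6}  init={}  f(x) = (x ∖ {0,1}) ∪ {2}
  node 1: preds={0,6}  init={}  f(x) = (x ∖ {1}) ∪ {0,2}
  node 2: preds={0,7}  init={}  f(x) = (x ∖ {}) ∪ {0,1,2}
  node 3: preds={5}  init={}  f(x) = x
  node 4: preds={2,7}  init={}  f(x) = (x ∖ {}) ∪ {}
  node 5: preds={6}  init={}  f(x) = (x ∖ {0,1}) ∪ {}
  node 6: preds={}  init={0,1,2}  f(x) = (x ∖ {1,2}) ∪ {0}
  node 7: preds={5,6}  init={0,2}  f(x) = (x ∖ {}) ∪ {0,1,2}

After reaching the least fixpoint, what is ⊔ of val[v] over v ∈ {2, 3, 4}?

{0,1,2}

Worklist (12 pops):
  #1 pop 0: in={0,1,2} → {2} (was {}); enqueue []
  #2 pop 1: in={0,1,2} → {0,2} (was {}); enqueue []
  #3 pop 2: in={0,2} → {0,1,2} (was {}); enqueue [0]
  #4 pop 3: in={} → {} (no change)
  #5 pop 4: in={0,1,2} → {0,1,2} (was {}); enqueue []
  #6 pop 5: in={0,1,2} → {2} (was {}); enqueue [3]
  #7 pop 6: in={} → {0,1,2} (no change)
  #8 pop 7: in={0,1,2} → {0,1,2} (was {0,2}); enqueue [2,4]
  #9 pop 0: in={0,1,2} → {2} (no change)
  #10 pop 3: in={2} → {2} (was {}); enqueue []
  #11 pop 2: in={0,1,2} → {0,1,2} (no change)
  #12 pop 4: in={0,1,2} → {0,1,2} (no change)

Fixpoint:
  val[0] = {2}
  val[1] = {0,2}
  val[2] = {0,1,2}
  val[3] = {2}
  val[4] = {0,1,2}
  val[5] = {2}
  val[6] = {0,1,2}
  val[7] = {0,1,2}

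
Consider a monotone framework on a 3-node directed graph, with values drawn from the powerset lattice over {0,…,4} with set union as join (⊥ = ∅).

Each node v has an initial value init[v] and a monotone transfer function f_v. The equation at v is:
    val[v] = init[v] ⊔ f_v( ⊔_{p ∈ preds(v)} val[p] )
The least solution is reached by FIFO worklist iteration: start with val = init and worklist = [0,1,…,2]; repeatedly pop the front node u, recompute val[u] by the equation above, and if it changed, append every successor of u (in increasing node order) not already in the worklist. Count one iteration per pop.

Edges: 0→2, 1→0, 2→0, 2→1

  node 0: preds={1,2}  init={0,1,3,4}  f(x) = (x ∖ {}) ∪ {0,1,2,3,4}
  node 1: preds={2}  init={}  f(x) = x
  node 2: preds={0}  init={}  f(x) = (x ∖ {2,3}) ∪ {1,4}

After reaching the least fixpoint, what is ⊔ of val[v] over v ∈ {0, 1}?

{0,1,2,3,4}

Iteration log — 6 steps:
  step 1. node 0  ⊔preds={}  new={0,1,2,3,4}  old={0,1,3,4}  +wl: 
  step 2. node 1  ⊔preds={}  new={}  stable
  step 3. node 2  ⊔preds={0,1,2,3,4}  new={0,1,4}  old={}  +wl: 0,1
  step 4. node 0  ⊔preds={0,1,4}  new={0,1,2,3,4}  stable
  step 5. node 1  ⊔preds={0,1,4}  new={0,1,4}  old={}  +wl: 0
  step 6. node 0  ⊔preds={0,1,4}  new={0,1,2,3,4}  stable

Least fixpoint reached:
  node 0: {0,1,2,3,4}
  node 1: {0,1,4}
  node 2: {0,1,4}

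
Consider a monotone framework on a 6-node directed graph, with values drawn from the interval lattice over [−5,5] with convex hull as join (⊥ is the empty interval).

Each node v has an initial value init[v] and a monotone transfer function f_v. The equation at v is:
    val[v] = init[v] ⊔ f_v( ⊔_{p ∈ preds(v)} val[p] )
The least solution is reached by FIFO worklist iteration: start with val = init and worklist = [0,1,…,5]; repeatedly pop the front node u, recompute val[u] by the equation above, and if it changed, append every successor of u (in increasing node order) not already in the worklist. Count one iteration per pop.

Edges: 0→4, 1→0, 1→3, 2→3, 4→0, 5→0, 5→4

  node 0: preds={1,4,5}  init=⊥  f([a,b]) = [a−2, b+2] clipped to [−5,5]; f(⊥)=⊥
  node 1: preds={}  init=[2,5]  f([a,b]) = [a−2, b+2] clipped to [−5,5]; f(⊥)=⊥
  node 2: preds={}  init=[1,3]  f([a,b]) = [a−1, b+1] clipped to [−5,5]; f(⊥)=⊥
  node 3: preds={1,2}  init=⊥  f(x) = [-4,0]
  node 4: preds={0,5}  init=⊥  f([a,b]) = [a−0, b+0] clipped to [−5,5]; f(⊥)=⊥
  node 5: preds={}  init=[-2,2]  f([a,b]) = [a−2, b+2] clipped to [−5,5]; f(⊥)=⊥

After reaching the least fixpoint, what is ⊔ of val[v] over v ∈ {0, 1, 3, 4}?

Worklist (9 pops):
  #1 pop 0: in=[-2,5] → [-4,5] (was ⊥); enqueue []
  #2 pop 1: in=⊥ → [2,5] (no change)
  #3 pop 2: in=⊥ → [1,3] (no change)
  #4 pop 3: in=[1,5] → [-4,0] (was ⊥); enqueue []
  #5 pop 4: in=[-4,5] → [-4,5] (was ⊥); enqueue [0]
  #6 pop 5: in=⊥ → [-2,2] (no change)
  #7 pop 0: in=[-4,5] → [-5,5] (was [-4,5]); enqueue [4]
  #8 pop 4: in=[-5,5] → [-5,5] (was [-4,5]); enqueue [0]
  #9 pop 0: in=[-5,5] → [-5,5] (no change)

Fixpoint:
  val[0] = [-5,5]
  val[1] = [2,5]
  val[2] = [1,3]
  val[3] = [-4,0]
  val[4] = [-5,5]
  val[5] = [-2,2]

[-5,5]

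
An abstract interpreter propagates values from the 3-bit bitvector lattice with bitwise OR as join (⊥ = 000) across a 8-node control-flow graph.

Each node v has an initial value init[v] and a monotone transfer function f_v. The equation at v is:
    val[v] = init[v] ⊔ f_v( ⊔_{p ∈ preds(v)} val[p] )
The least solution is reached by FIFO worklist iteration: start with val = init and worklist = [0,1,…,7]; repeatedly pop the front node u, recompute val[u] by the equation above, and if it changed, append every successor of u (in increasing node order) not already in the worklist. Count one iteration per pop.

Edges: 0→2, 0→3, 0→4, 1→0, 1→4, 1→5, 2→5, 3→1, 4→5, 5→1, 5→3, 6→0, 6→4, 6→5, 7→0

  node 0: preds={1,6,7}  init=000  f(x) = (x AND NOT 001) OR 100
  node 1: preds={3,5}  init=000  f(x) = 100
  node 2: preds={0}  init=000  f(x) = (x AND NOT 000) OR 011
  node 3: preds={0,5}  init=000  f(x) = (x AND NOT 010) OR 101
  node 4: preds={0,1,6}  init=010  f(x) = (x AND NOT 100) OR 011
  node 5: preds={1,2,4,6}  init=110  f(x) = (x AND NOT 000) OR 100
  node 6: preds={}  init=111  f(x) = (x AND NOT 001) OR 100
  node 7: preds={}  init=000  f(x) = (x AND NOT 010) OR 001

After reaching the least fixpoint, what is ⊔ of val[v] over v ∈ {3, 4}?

Iteration log — 11 steps:
  step 1. node 0  ⊔preds=111  new=110  old=000  +wl: 
  step 2. node 1  ⊔preds=110  new=100  old=000  +wl: 0
  step 3. node 2  ⊔preds=110  new=111  old=000  +wl: 
  step 4. node 3  ⊔preds=110  new=101  old=000  +wl: 1
  step 5. node 4  ⊔preds=111  new=011  old=010  +wl: 
  step 6. node 5  ⊔preds=111  new=111  old=110  +wl: 3
  step 7. node 6  ⊔preds=000  new=111  stable
  step 8. node 7  ⊔preds=000  new=001  old=000  +wl: 
  step 9. node 0  ⊔preds=111  new=110  stable
  step 10. node 1  ⊔preds=111  new=100  stable
  step 11. node 3  ⊔preds=111  new=101  stable

Least fixpoint reached:
  node 0: 110
  node 1: 100
  node 2: 111
  node 3: 101
  node 4: 011
  node 5: 111
  node 6: 111
  node 7: 001

111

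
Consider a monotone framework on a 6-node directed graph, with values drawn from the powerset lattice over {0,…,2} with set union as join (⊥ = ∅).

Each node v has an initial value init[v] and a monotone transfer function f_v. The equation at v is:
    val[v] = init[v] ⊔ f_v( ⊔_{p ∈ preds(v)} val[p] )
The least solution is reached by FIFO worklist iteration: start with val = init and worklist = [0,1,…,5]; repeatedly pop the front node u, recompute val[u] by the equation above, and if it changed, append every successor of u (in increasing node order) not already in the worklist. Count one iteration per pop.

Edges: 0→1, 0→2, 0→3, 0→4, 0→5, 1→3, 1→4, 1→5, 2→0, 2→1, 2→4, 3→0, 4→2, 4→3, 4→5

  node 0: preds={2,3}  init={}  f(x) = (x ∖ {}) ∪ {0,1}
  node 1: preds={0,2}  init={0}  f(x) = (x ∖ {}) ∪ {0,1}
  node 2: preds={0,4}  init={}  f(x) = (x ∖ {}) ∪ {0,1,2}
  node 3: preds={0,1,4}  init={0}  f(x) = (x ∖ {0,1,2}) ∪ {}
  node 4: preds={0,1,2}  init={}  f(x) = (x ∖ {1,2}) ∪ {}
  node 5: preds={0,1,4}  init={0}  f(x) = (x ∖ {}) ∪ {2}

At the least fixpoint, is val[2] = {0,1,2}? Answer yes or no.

yes

Trace (12 dequeues):
  [1] u=0 | in {0} | out {0,1} | prev {} | push {}
  [2] u=1 | in {0,1} | out {0,1} | prev {0} | push {}
  [3] u=2 | in {0,1} | out {0,1,2} | prev {} | push {0,1}
  [4] u=3 | in {0,1} | out {0} | ==
  [5] u=4 | in {0,1,2} | out {0} | prev {} | push {2,3}
  [6] u=5 | in {0,1} | out {0,1,2} | prev {0} | push {}
  [7] u=0 | in {0,1,2} | out {0,1,2} | prev {0,1} | push {4,5}
  [8] u=1 | in {0,1,2} | out {0,1,2} | prev {0,1} | push {}
  [9] u=2 | in {0,1,2} | out {0,1,2} | ==
  [10] u=3 | in {0,1,2} | out {0} | ==
  [11] u=4 | in {0,1,2} | out {0} | ==
  [12] u=5 | in {0,1,2} | out {0,1,2} | ==

Converged values:
  [0] {0,1,2}
  [1] {0,1,2}
  [2] {0,1,2}
  [3] {0}
  [4] {0}
  [5] {0,1,2}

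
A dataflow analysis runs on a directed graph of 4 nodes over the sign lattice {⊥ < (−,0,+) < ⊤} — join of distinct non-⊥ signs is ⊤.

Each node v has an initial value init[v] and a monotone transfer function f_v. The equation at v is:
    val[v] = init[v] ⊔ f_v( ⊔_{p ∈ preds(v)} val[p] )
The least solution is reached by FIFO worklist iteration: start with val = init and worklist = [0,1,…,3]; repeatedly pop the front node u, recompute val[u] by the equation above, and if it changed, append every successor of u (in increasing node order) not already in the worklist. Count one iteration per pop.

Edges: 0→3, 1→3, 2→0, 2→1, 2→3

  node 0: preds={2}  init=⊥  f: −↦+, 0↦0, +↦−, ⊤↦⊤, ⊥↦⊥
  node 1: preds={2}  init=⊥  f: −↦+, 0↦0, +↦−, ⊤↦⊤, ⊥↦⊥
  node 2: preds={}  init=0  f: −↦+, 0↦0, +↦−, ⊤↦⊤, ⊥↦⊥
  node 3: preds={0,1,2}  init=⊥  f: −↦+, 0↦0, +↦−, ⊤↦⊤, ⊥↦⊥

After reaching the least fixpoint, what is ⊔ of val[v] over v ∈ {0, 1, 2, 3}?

Trace (4 dequeues):
  [1] u=0 | in 0 | out 0 | prev ⊥ | push {}
  [2] u=1 | in 0 | out 0 | prev ⊥ | push {}
  [3] u=2 | in ⊥ | out 0 | ==
  [4] u=3 | in 0 | out 0 | prev ⊥ | push {}

Converged values:
  [0] 0
  [1] 0
  [2] 0
  [3] 0

0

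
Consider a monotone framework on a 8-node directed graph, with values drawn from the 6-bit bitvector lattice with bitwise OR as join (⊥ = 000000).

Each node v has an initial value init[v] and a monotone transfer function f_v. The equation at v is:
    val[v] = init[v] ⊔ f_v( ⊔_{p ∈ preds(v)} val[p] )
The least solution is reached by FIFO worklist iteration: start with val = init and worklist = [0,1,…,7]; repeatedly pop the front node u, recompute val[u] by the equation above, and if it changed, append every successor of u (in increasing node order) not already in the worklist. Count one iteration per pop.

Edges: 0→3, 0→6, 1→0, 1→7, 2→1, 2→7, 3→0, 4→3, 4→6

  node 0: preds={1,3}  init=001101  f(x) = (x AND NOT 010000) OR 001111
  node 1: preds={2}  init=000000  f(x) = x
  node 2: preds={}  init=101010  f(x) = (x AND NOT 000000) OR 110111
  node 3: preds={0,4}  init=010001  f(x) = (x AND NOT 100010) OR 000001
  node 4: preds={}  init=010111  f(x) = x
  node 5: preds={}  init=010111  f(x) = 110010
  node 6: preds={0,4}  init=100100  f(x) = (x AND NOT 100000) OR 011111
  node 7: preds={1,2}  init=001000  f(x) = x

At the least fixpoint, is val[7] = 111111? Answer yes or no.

yes

Iteration log — 14 steps:
  step 1. node 0  ⊔preds=010001  new=001111  old=001101  +wl: 
  step 2. node 1  ⊔preds=101010  new=101010  old=000000  +wl: 0
  step 3. node 2  ⊔preds=000000  new=111111  old=101010  +wl: 1
  step 4. node 3  ⊔preds=011111  new=011101  old=010001  +wl: 
  step 5. node 4  ⊔preds=000000  new=010111  stable
  step 6. node 5  ⊔preds=000000  new=110111  old=010111  +wl: 
  step 7. node 6  ⊔preds=011111  new=111111  old=100100  +wl: 
  step 8. node 7  ⊔preds=111111  new=111111  old=001000  +wl: 
  step 9. node 0  ⊔preds=111111  new=101111  old=001111  +wl: 3,6
  step 10. node 1  ⊔preds=111111  new=111111  old=101010  +wl: 0,7
  step 11. node 3  ⊔preds=111111  new=011101  stable
  step 12. node 6  ⊔preds=111111  new=111111  stable
  step 13. node 0  ⊔preds=111111  new=101111  stable
  step 14. node 7  ⊔preds=111111  new=111111  stable

Least fixpoint reached:
  node 0: 101111
  node 1: 111111
  node 2: 111111
  node 3: 011101
  node 4: 010111
  node 5: 110111
  node 6: 111111
  node 7: 111111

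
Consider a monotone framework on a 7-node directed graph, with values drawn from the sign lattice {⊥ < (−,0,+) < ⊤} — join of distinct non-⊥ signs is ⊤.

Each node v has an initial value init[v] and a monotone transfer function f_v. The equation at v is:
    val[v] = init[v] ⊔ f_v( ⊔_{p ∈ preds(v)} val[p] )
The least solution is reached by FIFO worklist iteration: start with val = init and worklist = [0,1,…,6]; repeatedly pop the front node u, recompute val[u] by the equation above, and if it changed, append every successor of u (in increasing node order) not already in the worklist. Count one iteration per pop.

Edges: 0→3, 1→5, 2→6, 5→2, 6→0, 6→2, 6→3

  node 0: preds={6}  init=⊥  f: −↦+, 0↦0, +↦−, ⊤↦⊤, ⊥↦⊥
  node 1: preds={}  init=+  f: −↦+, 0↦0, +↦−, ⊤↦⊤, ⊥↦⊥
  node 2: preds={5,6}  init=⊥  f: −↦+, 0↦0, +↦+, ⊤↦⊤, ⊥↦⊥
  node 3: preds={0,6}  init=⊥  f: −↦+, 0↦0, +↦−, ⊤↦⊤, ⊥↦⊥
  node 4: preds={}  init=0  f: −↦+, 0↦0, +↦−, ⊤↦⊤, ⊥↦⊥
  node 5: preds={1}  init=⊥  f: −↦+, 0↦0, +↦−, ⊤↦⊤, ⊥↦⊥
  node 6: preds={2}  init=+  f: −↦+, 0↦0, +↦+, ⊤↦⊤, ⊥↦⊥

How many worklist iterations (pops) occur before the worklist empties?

Worklist (12 pops):
  #1 pop 0: in=+ → − (was ⊥); enqueue []
  #2 pop 1: in=⊥ → + (no change)
  #3 pop 2: in=+ → + (was ⊥); enqueue []
  #4 pop 3: in=⊤ → ⊤ (was ⊥); enqueue []
  #5 pop 4: in=⊥ → 0 (no change)
  #6 pop 5: in=+ → − (was ⊥); enqueue [2]
  #7 pop 6: in=+ → + (no change)
  #8 pop 2: in=⊤ → ⊤ (was +); enqueue [6]
  #9 pop 6: in=⊤ → ⊤ (was +); enqueue [0,2,3]
  #10 pop 0: in=⊤ → ⊤ (was −); enqueue []
  #11 pop 2: in=⊤ → ⊤ (no change)
  #12 pop 3: in=⊤ → ⊤ (no change)

Fixpoint:
  val[0] = ⊤
  val[1] = +
  val[2] = ⊤
  val[3] = ⊤
  val[4] = 0
  val[5] = −
  val[6] = ⊤

12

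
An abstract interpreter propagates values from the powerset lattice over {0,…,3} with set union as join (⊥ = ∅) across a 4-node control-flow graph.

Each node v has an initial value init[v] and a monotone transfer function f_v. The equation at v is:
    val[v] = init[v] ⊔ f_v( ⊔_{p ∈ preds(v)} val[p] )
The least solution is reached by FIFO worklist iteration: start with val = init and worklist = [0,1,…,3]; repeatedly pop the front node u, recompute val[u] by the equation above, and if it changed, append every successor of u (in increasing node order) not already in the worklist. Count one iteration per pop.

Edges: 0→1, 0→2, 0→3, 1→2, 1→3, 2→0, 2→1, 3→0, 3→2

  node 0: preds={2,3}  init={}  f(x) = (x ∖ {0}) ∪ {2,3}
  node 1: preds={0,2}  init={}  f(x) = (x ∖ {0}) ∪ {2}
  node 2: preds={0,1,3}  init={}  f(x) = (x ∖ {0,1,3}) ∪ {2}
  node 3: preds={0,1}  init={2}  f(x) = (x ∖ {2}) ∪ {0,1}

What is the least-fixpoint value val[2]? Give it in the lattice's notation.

{2}

Iteration log — 8 steps:
  step 1. node 0  ⊔preds={2}  new={2,3}  old={}  +wl: 
  step 2. node 1  ⊔preds={2,3}  new={2,3}  old={}  +wl: 
  step 3. node 2  ⊔preds={2,3}  new={2}  old={}  +wl: 0,1
  step 4. node 3  ⊔preds={2,3}  new={0,1,2,3}  old={2}  +wl: 2
  step 5. node 0  ⊔preds={0,1,2,3}  new={1,2,3}  old={2,3}  +wl: 3
  step 6. node 1  ⊔preds={1,2,3}  new={1,2,3}  old={2,3}  +wl: 
  step 7. node 2  ⊔preds={0,1,2,3}  new={2}  stable
  step 8. node 3  ⊔preds={1,2,3}  new={0,1,2,3}  stable

Least fixpoint reached:
  node 0: {1,2,3}
  node 1: {1,2,3}
  node 2: {2}
  node 3: {0,1,2,3}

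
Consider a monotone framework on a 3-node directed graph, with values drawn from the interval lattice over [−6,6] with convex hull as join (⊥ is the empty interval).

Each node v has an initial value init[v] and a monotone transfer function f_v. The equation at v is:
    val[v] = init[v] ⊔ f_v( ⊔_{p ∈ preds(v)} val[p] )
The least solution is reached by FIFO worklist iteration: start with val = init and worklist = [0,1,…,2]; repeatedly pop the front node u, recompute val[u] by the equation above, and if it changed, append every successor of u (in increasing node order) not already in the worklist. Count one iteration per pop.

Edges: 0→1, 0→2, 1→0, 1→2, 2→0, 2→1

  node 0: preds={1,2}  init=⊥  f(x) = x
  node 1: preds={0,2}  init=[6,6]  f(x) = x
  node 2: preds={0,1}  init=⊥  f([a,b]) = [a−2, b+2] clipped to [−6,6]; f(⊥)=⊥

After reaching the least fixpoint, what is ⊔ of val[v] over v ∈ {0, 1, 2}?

[-6,6]

Worklist (22 pops):
  #1 pop 0: in=[6,6] → [6,6] (was ⊥); enqueue []
  #2 pop 1: in=[6,6] → [6,6] (no change)
  #3 pop 2: in=[6,6] → [4,6] (was ⊥); enqueue [0,1]
  #4 pop 0: in=[4,6] → [4,6] (was [6,6]); enqueue [2]
  #5 pop 1: in=[4,6] → [4,6] (was [6,6]); enqueue [0]
  #6 pop 2: in=[4,6] → [2,6] (was [4,6]); enqueue [1]
  #7 pop 0: in=[2,6] → [2,6] (was [4,6]); enqueue [2]
  #8 pop 1: in=[2,6] → [2,6] (was [4,6]); enqueue [0]
  #9 pop 2: in=[2,6] → [0,6] (was [2,6]); enqueue [1]
  #10 pop 0: in=[0,6] → [0,6] (was [2,6]); enqueue [2]
  #11 pop 1: in=[0,6] → [0,6] (was [2,6]); enqueue [0]
  #12 pop 2: in=[0,6] → [-2,6] (was [0,6]); enqueue [1]
  #13 pop 0: in=[-2,6] → [-2,6] (was [0,6]); enqueue [2]
  #14 pop 1: in=[-2,6] → [-2,6] (was [0,6]); enqueue [0]
  #15 pop 2: in=[-2,6] → [-4,6] (was [-2,6]); enqueue [1]
  #16 pop 0: in=[-4,6] → [-4,6] (was [-2,6]); enqueue [2]
  #17 pop 1: in=[-4,6] → [-4,6] (was [-2,6]); enqueue [0]
  #18 pop 2: in=[-4,6] → [-6,6] (was [-4,6]); enqueue [1]
  #19 pop 0: in=[-6,6] → [-6,6] (was [-4,6]); enqueue [2]
  #20 pop 1: in=[-6,6] → [-6,6] (was [-4,6]); enqueue [0]
  #21 pop 2: in=[-6,6] → [-6,6] (no change)
  #22 pop 0: in=[-6,6] → [-6,6] (no change)

Fixpoint:
  val[0] = [-6,6]
  val[1] = [-6,6]
  val[2] = [-6,6]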